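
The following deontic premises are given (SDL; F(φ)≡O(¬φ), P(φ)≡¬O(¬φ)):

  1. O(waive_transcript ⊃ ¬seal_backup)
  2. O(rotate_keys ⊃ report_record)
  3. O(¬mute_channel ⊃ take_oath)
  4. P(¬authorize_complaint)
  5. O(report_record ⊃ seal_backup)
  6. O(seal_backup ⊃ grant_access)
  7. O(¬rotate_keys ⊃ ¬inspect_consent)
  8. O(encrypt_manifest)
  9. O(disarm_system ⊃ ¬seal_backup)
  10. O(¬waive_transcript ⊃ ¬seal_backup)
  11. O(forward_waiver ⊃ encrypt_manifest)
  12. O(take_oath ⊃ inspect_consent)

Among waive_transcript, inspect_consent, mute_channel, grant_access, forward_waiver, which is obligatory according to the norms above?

mute_channel

Premises 10 and 1 are O(¬waive_transcript ⊃ ¬seal_backup) and O(waive_transcript ⊃ ¬seal_backup); every ideal world satisfies ¬waive_transcript or waive_transcript, so in either case ¬seal_backup holds — hence O(¬seal_backup).
Premise 5 is O(report_record ⊃ seal_backup); contrapositively O(¬seal_backup ⊃ ¬report_record). Since O(¬seal_backup) holds, K gives O(¬report_record).
Premise 2 is O(rotate_keys ⊃ report_record); contrapositively O(¬report_record ⊃ ¬rotate_keys). Since O(¬report_record) holds, K gives O(¬rotate_keys).
Premise 7 is O(¬rotate_keys ⊃ ¬inspect_consent); since O(¬rotate_keys), deontic closure gives O(¬inspect_consent).
Premise 12 is O(take_oath ⊃ inspect_consent); contrapositively O(¬inspect_consent ⊃ ¬take_oath). Since O(¬inspect_consent) holds, K gives O(¬take_oath).
Premise 3, O(¬mute_channel ⊃ take_oath), contraposes to O(¬take_oath ⊃ mute_channel); with O(¬take_oath) we get O(mute_channel).
So O(mute_channel) holds — mute_channel is obligatory. None of the other listed options is made obligatory by any chain of premises.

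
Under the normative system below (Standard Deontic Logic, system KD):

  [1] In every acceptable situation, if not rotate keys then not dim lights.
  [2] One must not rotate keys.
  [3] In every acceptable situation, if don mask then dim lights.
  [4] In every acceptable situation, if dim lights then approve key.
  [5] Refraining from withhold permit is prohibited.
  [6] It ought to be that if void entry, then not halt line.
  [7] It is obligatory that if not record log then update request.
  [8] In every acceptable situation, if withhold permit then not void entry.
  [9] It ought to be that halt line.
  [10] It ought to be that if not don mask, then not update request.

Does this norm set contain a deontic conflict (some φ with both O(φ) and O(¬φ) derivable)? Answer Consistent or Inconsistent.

Premise 6 is O(void_entry → ¬halt_line), but O(void_entry) is not derivable from the premises, so it does not yield O(¬halt_line).
So O(¬halt_line) is not derivable, and the apparent clash with O(halt_line) does not arise.
A world satisfying every obligation exists (e.g. approve_key=false, dim_lights=false, don_mask=false, halt_line=true, record_log=true, rotate_keys=false, update_request=false, void_entry=false, withhold_permit=true); no atom is both obligatory and forbidden, so the set is consistent.

Consistent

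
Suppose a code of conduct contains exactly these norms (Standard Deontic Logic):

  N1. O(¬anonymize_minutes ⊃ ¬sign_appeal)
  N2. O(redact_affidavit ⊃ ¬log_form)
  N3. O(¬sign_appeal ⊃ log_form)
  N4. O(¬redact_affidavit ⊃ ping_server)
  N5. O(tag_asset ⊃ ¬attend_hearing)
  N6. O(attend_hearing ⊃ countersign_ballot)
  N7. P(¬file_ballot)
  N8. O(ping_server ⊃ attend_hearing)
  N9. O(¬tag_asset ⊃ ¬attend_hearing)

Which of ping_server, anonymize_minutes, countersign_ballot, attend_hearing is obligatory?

Premises 5 and 9 are O(tag_asset ⊃ ¬attend_hearing) and O(¬tag_asset ⊃ ¬attend_hearing); every ideal world satisfies tag_asset or ¬tag_asset, so in either case ¬attend_hearing holds — hence O(¬attend_hearing).
The contrapositive of premise 8 (O(ping_server ⊃ attend_hearing)) is O(¬attend_hearing ⊃ ¬ping_server), and O(¬attend_hearing) is already established, so O(¬ping_server).
The contrapositive of premise 4 (O(¬redact_affidavit ⊃ ping_server)) is O(¬ping_server ⊃ redact_affidavit), and O(¬ping_server) is already established, so O(redact_affidavit).
Applying K to premise 2 (O(redact_affidavit ⊃ ¬log_form)) and O(redact_affidavit) yields O(¬log_form).
Premise 3 is O(¬sign_appeal ⊃ log_form); contrapositively O(¬log_form ⊃ sign_appeal). Since O(¬log_form) holds, K gives O(sign_appeal).
The contrapositive of premise 1 (O(¬anonymize_minutes ⊃ ¬sign_appeal)) is O(sign_appeal ⊃ anonymize_minutes), and O(sign_appeal) is already established, so O(anonymize_minutes).
So O(anonymize_minutes) holds — anonymize_minutes is obligatory. None of the other listed options is made obligatory by any chain of premises.

anonymize_minutes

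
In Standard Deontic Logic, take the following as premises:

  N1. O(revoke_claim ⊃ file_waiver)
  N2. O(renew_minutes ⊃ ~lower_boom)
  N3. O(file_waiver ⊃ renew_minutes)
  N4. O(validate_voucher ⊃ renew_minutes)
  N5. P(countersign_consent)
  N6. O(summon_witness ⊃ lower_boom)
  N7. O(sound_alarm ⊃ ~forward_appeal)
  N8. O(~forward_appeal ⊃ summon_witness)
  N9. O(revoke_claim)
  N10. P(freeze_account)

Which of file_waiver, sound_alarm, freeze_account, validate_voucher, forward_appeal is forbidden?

Premise 9 gives O(revoke_claim).
From O(revoke_claim) and premise 1, O(revoke_claim ⊃ file_waiver), we obtain O(file_waiver).
Premise 3 is O(file_waiver ⊃ renew_minutes); since O(file_waiver), deontic closure gives O(renew_minutes).
Premise 2 is O(renew_minutes ⊃ ~lower_boom); since O(renew_minutes), deontic closure gives O(~lower_boom).
Premise 6 is O(summon_witness ⊃ lower_boom); contrapositively O(~lower_boom ⊃ ~summon_witness). Since O(~lower_boom) holds, K gives O(~summon_witness).
Premise 8 is O(~forward_appeal ⊃ summon_witness); contrapositively O(~summon_witness ⊃ forward_appeal). Since O(~summon_witness) holds, K gives O(forward_appeal).
The contrapositive of premise 7 (O(sound_alarm ⊃ ~forward_appeal)) is O(forward_appeal ⊃ ~sound_alarm), and O(forward_appeal) is already established, so O(~sound_alarm).
So O(~sound_alarm) holds, i.e. sound_alarm is forbidden. None of the other listed options is forbidden under the premises.

sound_alarm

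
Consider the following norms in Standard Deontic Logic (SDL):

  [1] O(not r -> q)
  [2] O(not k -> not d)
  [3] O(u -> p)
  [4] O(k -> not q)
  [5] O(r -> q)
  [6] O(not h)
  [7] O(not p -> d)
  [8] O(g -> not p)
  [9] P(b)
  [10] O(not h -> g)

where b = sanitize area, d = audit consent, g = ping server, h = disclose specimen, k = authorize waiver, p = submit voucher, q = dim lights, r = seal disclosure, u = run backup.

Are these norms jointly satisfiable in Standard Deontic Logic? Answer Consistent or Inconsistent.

Inconsistent

Premises 5 and 1 cover both cases: O(r -> q) and O(not r -> q). Since r ∨ not r is a tautology, O(q) follows.
Premise 4, O(k -> not q), contraposes to O(q -> not k); with O(q) we get O(not k).
Premise 2 is O(not k -> not d); since O(not k), deontic closure gives O(not d).
Premise 7, O(not p -> d), contraposes to O(not d -> p); with O(not d) we get O(p).
Premise 8 is O(g -> not p); contrapositively O(p -> not g). Since O(p) holds, K gives O(not g).
The contrapositive of premise 10 (O(not h -> g)) is O(not g -> h), and O(not g) is already established, so O(h).
But premise 6 directly asserts O(not h).
We now have both O(h) and O(not h) — h is simultaneously obligatory and forbidden, violating the D-axiom.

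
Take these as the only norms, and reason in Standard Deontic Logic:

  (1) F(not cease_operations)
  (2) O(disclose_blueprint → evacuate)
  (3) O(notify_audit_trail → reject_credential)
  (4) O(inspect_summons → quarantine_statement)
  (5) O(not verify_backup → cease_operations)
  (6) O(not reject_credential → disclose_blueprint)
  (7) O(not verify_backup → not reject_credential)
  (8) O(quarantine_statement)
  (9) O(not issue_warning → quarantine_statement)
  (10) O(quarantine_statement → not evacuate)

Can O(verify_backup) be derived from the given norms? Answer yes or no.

Premise 8 gives O(quarantine_statement).
With premise 10, O(quarantine_statement → not evacuate), the K-axiom yields O(not evacuate).
The contrapositive of premise 2 (O(disclose_blueprint → evacuate)) is O(not evacuate → not disclose_blueprint), and O(not evacuate) is already established, so O(not disclose_blueprint).
Premise 6, O(not reject_credential → disclose_blueprint), contraposes to O(not disclose_blueprint → reject_credential); with O(not disclose_blueprint) we get O(reject_credential).
Premise 7 is O(not verify_backup → not reject_credential); contrapositively O(reject_credential → verify_backup). Since O(reject_credential) holds, K gives O(verify_backup).
Premises 1, 3, 4, 5, 9 do not contribute to this derivation.
So O(verify_backup) follows.

Yes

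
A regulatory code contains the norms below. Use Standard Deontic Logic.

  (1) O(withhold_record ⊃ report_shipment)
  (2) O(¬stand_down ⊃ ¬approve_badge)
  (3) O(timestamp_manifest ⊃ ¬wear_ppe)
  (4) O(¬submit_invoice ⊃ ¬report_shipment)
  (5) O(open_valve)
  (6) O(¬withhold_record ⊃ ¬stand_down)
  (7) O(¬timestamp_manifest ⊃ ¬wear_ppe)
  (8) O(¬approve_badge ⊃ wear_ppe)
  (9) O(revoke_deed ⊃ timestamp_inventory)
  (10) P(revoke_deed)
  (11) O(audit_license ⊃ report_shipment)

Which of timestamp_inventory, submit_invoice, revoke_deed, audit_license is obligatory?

Premises 3 and 7 cover both cases: O(timestamp_manifest ⊃ ¬wear_ppe) and O(¬timestamp_manifest ⊃ ¬wear_ppe). Since timestamp_manifest ∨ ¬timestamp_manifest is a tautology, O(¬wear_ppe) follows.
The contrapositive of premise 8 (O(¬approve_badge ⊃ wear_ppe)) is O(¬wear_ppe ⊃ approve_badge), and O(¬wear_ppe) is already established, so O(approve_badge).
Premise 2, O(¬stand_down ⊃ ¬approve_badge), contraposes to O(approve_badge ⊃ stand_down); with O(approve_badge) we get O(stand_down).
Premise 6 is O(¬withhold_record ⊃ ¬stand_down); contrapositively O(stand_down ⊃ withhold_record). Since O(stand_down) holds, K gives O(withhold_record).
From O(withhold_record) and premise 1, O(withhold_record ⊃ report_shipment), we obtain O(report_shipment).
The contrapositive of premise 4 (O(¬submit_invoice ⊃ ¬report_shipment)) is O(report_shipment ⊃ submit_invoice), and O(report_shipment) is already established, so O(submit_invoice).
So O(submit_invoice) holds — submit_invoice is obligatory. None of the other listed options is made obligatory by any chain of premises.

submit_invoice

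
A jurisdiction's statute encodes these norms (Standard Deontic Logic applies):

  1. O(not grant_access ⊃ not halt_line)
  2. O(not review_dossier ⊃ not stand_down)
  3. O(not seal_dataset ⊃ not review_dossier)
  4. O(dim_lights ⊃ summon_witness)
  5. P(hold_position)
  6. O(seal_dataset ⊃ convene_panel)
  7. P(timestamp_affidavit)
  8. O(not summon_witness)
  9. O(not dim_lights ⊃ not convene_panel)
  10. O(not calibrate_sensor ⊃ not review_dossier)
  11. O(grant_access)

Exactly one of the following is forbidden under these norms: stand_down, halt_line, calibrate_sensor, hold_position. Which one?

stand_down

Premise 8 gives O(not summon_witness).
The contrapositive of premise 4 (O(dim_lights ⊃ summon_witness)) is O(not summon_witness ⊃ not dim_lights), and O(not summon_witness) is already established, so O(not dim_lights).
Applying K to premise 9 (O(not dim_lights ⊃ not convene_panel)) and O(not dim_lights) yields O(not convene_panel).
Premise 6 is O(seal_dataset ⊃ convene_panel); contrapositively O(not convene_panel ⊃ not seal_dataset). Since O(not convene_panel) holds, K gives O(not seal_dataset).
From O(not seal_dataset) and premise 3, O(not seal_dataset ⊃ not review_dossier), we obtain O(not review_dossier).
Premise 2 is O(not review_dossier ⊃ not stand_down); since O(not review_dossier), deontic closure gives O(not stand_down).
So O(not stand_down) holds, i.e. stand_down is forbidden. None of the other listed options is forbidden under the premises.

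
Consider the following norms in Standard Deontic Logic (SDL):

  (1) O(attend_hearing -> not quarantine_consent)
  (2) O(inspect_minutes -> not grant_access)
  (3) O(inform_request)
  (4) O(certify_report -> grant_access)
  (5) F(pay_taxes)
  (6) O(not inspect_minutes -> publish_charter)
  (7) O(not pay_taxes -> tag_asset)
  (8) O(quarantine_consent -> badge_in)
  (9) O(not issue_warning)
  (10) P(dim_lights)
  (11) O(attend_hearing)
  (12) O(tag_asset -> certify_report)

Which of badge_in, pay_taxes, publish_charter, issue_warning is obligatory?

F(pay_taxes) at premise 5 means O(not pay_taxes).
With premise 7, O(not pay_taxes -> tag_asset), the K-axiom yields O(tag_asset).
With premise 12, O(tag_asset -> certify_report), the K-axiom yields O(certify_report).
Premise 4 is O(certify_report -> grant_access); since O(certify_report), deontic closure gives O(grant_access).
The contrapositive of premise 2 (O(inspect_minutes -> not grant_access)) is O(grant_access -> not inspect_minutes), and O(grant_access) is already established, so O(not inspect_minutes).
From O(not inspect_minutes) and premise 6, O(not inspect_minutes -> publish_charter), we obtain O(publish_charter).
So O(publish_charter) holds — publish_charter is obligatory. None of the other listed options is made obligatory by any chain of premises.

publish_charter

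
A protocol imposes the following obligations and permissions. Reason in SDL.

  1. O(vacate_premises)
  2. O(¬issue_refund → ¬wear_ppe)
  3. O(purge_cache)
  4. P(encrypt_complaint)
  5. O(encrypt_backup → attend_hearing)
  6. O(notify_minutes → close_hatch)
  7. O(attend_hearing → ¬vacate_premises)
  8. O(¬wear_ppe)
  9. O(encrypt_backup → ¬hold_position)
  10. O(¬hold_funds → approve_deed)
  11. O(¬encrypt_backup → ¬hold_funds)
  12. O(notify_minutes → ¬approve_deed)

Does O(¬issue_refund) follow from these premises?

No

Premise 2 is O(¬issue_refund → ¬wear_ppe); even if O(¬wear_ppe) held, inferring O(¬issue_refund) would be affirming the consequent — invalid.
No other premise forces O(¬issue_refund). An ideal world satisfying every premise can still have ¬issue_refund false, so O(¬issue_refund) is not derivable.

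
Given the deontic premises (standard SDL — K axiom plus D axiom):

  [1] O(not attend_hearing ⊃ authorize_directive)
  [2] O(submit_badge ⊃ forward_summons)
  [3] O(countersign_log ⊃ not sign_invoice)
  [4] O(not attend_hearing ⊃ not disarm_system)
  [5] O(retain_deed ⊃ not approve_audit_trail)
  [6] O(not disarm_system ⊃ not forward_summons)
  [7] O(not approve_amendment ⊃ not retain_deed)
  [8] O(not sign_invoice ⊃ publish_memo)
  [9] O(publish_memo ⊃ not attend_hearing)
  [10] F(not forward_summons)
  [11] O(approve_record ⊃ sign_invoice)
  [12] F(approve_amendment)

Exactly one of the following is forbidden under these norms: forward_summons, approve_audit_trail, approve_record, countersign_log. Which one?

countersign_log

Premise 10, F(not forward_summons), is equivalent to O(forward_summons).
Premise 6, O(not disarm_system ⊃ not forward_summons), contraposes to O(forward_summons ⊃ disarm_system); with O(forward_summons) we get O(disarm_system).
The contrapositive of premise 4 (O(not attend_hearing ⊃ not disarm_system)) is O(disarm_system ⊃ attend_hearing), and O(disarm_system) is already established, so O(attend_hearing).
The contrapositive of premise 9 (O(publish_memo ⊃ not attend_hearing)) is O(attend_hearing ⊃ not publish_memo), and O(attend_hearing) is already established, so O(not publish_memo).
Premise 8, O(not sign_invoice ⊃ publish_memo), contraposes to O(not publish_memo ⊃ sign_invoice); with O(not publish_memo) we get O(sign_invoice).
Premise 3 is O(countersign_log ⊃ not sign_invoice); contrapositively O(sign_invoice ⊃ not countersign_log). Since O(sign_invoice) holds, K gives O(not countersign_log).
So O(not countersign_log) holds, i.e. countersign_log is forbidden. None of the other listed options is forbidden under the premises.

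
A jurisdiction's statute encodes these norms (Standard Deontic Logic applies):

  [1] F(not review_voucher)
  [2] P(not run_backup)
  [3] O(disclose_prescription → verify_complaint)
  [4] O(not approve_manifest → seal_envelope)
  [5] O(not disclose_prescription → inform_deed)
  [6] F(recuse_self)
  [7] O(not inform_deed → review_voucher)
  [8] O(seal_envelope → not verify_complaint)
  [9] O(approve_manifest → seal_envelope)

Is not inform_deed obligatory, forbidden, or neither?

Premises 4 and 9 cover both cases: O(not approve_manifest → seal_envelope) and O(approve_manifest → seal_envelope). Since not approve_manifest ∨ approve_manifest is a tautology, O(seal_envelope) follows.
Applying K to premise 8 (O(seal_envelope → not verify_complaint)) and O(seal_envelope) yields O(not verify_complaint).
The contrapositive of premise 3 (O(disclose_prescription → verify_complaint)) is O(not verify_complaint → not disclose_prescription), and O(not verify_complaint) is already established, so O(not disclose_prescription).
From O(not disclose_prescription) and premise 5, O(not disclose_prescription → inform_deed), we obtain O(inform_deed).
Premises 1, 2, 6, 7 do not contribute to this derivation.
Thus O(inform_deed), which is F(not inform_deed): not inform_deed is forbidden.

Forbidden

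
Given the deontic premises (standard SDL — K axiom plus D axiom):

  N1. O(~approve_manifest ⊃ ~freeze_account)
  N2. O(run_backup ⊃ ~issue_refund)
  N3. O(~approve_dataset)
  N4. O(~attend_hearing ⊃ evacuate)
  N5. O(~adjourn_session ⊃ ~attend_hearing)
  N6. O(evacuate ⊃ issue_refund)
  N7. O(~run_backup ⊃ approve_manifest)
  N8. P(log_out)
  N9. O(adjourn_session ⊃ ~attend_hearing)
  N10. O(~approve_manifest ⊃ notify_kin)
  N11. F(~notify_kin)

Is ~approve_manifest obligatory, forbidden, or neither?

Forbidden

Premises 9 and 5 cover both cases: O(adjourn_session ⊃ ~attend_hearing) and O(~adjourn_session ⊃ ~attend_hearing). Since adjourn_session ∨ ~adjourn_session is a tautology, O(~attend_hearing) follows.
With premise 4, O(~attend_hearing ⊃ evacuate), the K-axiom yields O(evacuate).
From O(evacuate) and premise 6, O(evacuate ⊃ issue_refund), we obtain O(issue_refund).
Premise 2, O(run_backup ⊃ ~issue_refund), contraposes to O(issue_refund ⊃ ~run_backup); with O(issue_refund) we get O(~run_backup).
Premise 7 is O(~run_backup ⊃ approve_manifest); since O(~run_backup), deontic closure gives O(approve_manifest).
Premises 1, 3, 8, 10, 11 do not contribute to this derivation.
Thus O(approve_manifest), which is F(~approve_manifest): ~approve_manifest is forbidden.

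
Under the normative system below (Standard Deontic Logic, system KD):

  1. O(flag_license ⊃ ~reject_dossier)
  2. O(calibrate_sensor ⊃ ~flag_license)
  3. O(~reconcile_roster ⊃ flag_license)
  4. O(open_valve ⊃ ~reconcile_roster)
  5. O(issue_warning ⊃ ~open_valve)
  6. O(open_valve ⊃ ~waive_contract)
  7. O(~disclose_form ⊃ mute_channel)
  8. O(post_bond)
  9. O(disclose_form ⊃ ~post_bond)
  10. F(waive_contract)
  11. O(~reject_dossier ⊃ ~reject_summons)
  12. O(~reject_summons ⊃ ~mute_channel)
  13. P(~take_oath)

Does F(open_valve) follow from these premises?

Premise 8 states O(post_bond) outright.
Premise 9 is O(disclose_form ⊃ ~post_bond); contrapositively O(post_bond ⊃ ~disclose_form). Since O(post_bond) holds, K gives O(~disclose_form).
From O(~disclose_form) and premise 7, O(~disclose_form ⊃ mute_channel), we obtain O(mute_channel).
Premise 12 is O(~reject_summons ⊃ ~mute_channel); contrapositively O(mute_channel ⊃ reject_summons). Since O(mute_channel) holds, K gives O(reject_summons).
Premise 11 is O(~reject_dossier ⊃ ~reject_summons); contrapositively O(reject_summons ⊃ reject_dossier). Since O(reject_summons) holds, K gives O(reject_dossier).
Premise 1, O(flag_license ⊃ ~reject_dossier), contraposes to O(reject_dossier ⊃ ~flag_license); with O(reject_dossier) we get O(~flag_license).
Premise 3 is O(~reconcile_roster ⊃ flag_license); contrapositively O(~flag_license ⊃ reconcile_roster). Since O(~flag_license) holds, K gives O(reconcile_roster).
Premise 4 is O(open_valve ⊃ ~reconcile_roster); contrapositively O(reconcile_roster ⊃ ~open_valve). Since O(reconcile_roster) holds, K gives O(~open_valve).
Premises 2, 5, 6, 10, 13 do not contribute to this derivation.
So O(~open_valve) holds, i.e. F(open_valve). The claim follows.

Yes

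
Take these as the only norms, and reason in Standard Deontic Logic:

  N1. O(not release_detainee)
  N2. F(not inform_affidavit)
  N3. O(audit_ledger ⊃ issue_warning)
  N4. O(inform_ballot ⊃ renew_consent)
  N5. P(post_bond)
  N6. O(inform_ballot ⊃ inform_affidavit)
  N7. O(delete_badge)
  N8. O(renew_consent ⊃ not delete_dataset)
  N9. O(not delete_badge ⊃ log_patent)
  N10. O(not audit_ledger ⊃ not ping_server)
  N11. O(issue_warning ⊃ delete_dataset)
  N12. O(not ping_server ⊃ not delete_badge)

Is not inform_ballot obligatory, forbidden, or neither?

Premise 7 gives O(delete_badge).
Premise 12 is O(not ping_server ⊃ not delete_badge); contrapositively O(delete_badge ⊃ ping_server). Since O(delete_badge) holds, K gives O(ping_server).
Premise 10, O(not audit_ledger ⊃ not ping_server), contraposes to O(ping_server ⊃ audit_ledger); with O(ping_server) we get O(audit_ledger).
With premise 3, O(audit_ledger ⊃ issue_warning), the K-axiom yields O(issue_warning).
Premise 11 is O(issue_warning ⊃ delete_dataset); since O(issue_warning), deontic closure gives O(delete_dataset).
Premise 8, O(renew_consent ⊃ not delete_dataset), contraposes to O(delete_dataset ⊃ not renew_consent); with O(delete_dataset) we get O(not renew_consent).
Premise 4 is O(inform_ballot ⊃ renew_consent); contrapositively O(not renew_consent ⊃ not inform_ballot). Since O(not renew_consent) holds, K gives O(not inform_ballot).
Premises 1, 2, 5, 6, 9 do not contribute to this derivation.
Hence not inform_ballot is obligatory.

Obligatory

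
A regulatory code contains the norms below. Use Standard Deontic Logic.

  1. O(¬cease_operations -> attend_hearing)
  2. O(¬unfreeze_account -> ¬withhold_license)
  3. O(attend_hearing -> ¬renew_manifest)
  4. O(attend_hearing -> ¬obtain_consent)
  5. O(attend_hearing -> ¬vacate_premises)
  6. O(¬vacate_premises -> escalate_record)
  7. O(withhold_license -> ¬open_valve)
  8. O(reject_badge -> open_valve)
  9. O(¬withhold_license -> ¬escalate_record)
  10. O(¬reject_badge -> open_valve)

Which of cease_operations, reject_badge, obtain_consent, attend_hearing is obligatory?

cease_operations

By case analysis on ¬reject_badge: premise 10 gives O(¬reject_badge -> open_valve) and premise 8 gives O(reject_badge -> open_valve), so O(open_valve) either way.
Premise 7 is O(withhold_license -> ¬open_valve); contrapositively O(open_valve -> ¬withhold_license). Since O(open_valve) holds, K gives O(¬withhold_license).
Premise 9 is O(¬withhold_license -> ¬escalate_record); since O(¬withhold_license), deontic closure gives O(¬escalate_record).
The contrapositive of premise 6 (O(¬vacate_premises -> escalate_record)) is O(¬escalate_record -> vacate_premises), and O(¬escalate_record) is already established, so O(vacate_premises).
Premise 5 is O(attend_hearing -> ¬vacate_premises); contrapositively O(vacate_premises -> ¬attend_hearing). Since O(vacate_premises) holds, K gives O(¬attend_hearing).
Premise 1 is O(¬cease_operations -> attend_hearing); contrapositively O(¬attend_hearing -> cease_operations). Since O(¬attend_hearing) holds, K gives O(cease_operations).
So O(cease_operations) holds — cease_operations is obligatory. None of the other listed options is made obligatory by any chain of premises.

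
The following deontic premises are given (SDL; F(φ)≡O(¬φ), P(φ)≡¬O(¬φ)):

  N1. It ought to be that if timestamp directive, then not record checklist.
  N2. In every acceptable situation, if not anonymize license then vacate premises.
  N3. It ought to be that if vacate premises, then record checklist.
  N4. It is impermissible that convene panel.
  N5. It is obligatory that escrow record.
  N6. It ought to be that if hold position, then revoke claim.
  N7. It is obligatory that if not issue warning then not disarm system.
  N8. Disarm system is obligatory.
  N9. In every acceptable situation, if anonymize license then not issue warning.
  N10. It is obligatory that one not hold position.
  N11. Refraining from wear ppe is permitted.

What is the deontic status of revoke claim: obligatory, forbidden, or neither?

Neither

Premise 6 is O(hold_position → revoke_claim), but O(hold_position) is not derivable from the premises, so it does not yield O(revoke_claim).
No premise or chain of K-axiom applications forces O(revoke_claim), and none forces O(¬revoke_claim). So revoke_claim is neither obligatory nor forbidden under these norms.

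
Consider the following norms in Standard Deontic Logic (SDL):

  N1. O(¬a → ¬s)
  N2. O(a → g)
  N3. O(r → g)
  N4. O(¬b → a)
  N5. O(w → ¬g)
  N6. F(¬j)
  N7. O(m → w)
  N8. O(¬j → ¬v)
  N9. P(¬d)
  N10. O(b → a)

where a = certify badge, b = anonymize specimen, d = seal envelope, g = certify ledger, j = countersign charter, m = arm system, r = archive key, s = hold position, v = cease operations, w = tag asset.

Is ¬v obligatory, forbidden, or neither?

Premise 8 is O(¬j → ¬v), but O(¬j) is not derivable from the premises, so it does not yield O(¬v).
No premise or chain of K-axiom applications forces O(¬v), and none forces O(v). So ¬v is neither obligatory nor forbidden under these norms.

Neither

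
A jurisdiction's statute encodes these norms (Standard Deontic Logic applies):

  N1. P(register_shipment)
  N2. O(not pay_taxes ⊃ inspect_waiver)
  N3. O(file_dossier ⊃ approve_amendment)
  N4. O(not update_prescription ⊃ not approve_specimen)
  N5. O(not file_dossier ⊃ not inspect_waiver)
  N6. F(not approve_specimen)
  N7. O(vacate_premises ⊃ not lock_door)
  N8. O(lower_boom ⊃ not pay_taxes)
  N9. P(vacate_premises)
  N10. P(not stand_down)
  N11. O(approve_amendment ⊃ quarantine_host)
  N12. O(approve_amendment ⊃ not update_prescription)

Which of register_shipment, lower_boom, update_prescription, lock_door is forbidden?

Premise 6, F(not approve_specimen), is equivalent to O(approve_specimen).
Premise 4, O(not update_prescription ⊃ not approve_specimen), contraposes to O(approve_specimen ⊃ update_prescription); with O(approve_specimen) we get O(update_prescription).
Premise 12 is O(approve_amendment ⊃ not update_prescription); contrapositively O(update_prescription ⊃ not approve_amendment). Since O(update_prescription) holds, K gives O(not approve_amendment).
Premise 3, O(file_dossier ⊃ approve_amendment), contraposes to O(not approve_amendment ⊃ not file_dossier); with O(not approve_amendment) we get O(not file_dossier).
Premise 5 is O(not file_dossier ⊃ not inspect_waiver); since O(not file_dossier), deontic closure gives O(not inspect_waiver).
Premise 2, O(not pay_taxes ⊃ inspect_waiver), contraposes to O(not inspect_waiver ⊃ pay_taxes); with O(not inspect_waiver) we get O(pay_taxes).
Premise 8, O(lower_boom ⊃ not pay_taxes), contraposes to O(pay_taxes ⊃ not lower_boom); with O(pay_taxes) we get O(not lower_boom).
So O(not lower_boom) holds, i.e. lower_boom is forbidden. None of the other listed options is forbidden under the premises.

lower_boom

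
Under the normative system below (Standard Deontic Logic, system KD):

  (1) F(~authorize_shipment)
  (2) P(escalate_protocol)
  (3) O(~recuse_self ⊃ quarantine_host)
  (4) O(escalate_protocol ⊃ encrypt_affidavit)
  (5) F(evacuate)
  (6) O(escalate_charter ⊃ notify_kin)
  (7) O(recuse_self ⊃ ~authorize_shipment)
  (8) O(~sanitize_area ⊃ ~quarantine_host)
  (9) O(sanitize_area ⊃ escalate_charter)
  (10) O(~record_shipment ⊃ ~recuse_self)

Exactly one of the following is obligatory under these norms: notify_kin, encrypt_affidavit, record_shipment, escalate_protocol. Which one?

F(~authorize_shipment) at premise 1 means O(authorize_shipment).
The contrapositive of premise 7 (O(recuse_self ⊃ ~authorize_shipment)) is O(authorize_shipment ⊃ ~recuse_self), and O(authorize_shipment) is already established, so O(~recuse_self).
From O(~recuse_self) and premise 3, O(~recuse_self ⊃ quarantine_host), we obtain O(quarantine_host).
Premise 8, O(~sanitize_area ⊃ ~quarantine_host), contraposes to O(quarantine_host ⊃ sanitize_area); with O(quarantine_host) we get O(sanitize_area).
Applying K to premise 9 (O(sanitize_area ⊃ escalate_charter)) and O(sanitize_area) yields O(escalate_charter).
With premise 6, O(escalate_charter ⊃ notify_kin), the K-axiom yields O(notify_kin).
So O(notify_kin) holds — notify_kin is obligatory. None of the other listed options is made obligatory by any chain of premises.

notify_kin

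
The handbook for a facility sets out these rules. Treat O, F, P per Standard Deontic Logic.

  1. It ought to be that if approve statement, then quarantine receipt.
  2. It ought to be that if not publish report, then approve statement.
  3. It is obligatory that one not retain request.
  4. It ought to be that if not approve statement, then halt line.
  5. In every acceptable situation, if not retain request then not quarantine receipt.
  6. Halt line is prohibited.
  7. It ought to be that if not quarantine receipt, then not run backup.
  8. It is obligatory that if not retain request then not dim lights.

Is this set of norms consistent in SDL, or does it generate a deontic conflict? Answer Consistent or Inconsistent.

Inconsistent

Premise 6, F(halt_line), is equivalent to O(¬halt_line).
Premise 4, O(¬approve_statement → halt_line), contraposes to O(¬halt_line → approve_statement); with O(¬halt_line) we get O(approve_statement).
Applying K to premise 1 (O(approve_statement → quarantine_receipt)) and O(approve_statement) yields O(quarantine_receipt).
The contrapositive of premise 5 (O(¬retain_request → ¬quarantine_receipt)) is O(quarantine_receipt → retain_request), and O(quarantine_receipt) is already established, so O(retain_request).
But premise 3 directly asserts O(¬retain_request).
We now have both O(retain_request) and O(¬retain_request) — retain_request is simultaneously obligatory and forbidden, violating the D-axiom.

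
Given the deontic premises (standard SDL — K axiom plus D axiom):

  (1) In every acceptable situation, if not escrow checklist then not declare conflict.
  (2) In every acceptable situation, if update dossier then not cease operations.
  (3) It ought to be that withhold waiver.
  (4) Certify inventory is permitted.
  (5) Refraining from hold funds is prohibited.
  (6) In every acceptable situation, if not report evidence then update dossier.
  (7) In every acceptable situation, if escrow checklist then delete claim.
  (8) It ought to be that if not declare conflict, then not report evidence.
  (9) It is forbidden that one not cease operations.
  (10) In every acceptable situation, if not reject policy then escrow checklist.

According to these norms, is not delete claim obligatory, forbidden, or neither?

Forbidden

Premise 9, F(¬cease_operations), is equivalent to O(cease_operations).
Premise 2 is O(update_dossier → ¬cease_operations); contrapositively O(cease_operations → ¬update_dossier). Since O(cease_operations) holds, K gives O(¬update_dossier).
The contrapositive of premise 6 (O(¬report_evidence → update_dossier)) is O(¬update_dossier → report_evidence), and O(¬update_dossier) is already established, so O(report_evidence).
Premise 8, O(¬declare_conflict → ¬report_evidence), contraposes to O(report_evidence → declare_conflict); with O(report_evidence) we get O(declare_conflict).
The contrapositive of premise 1 (O(¬escrow_checklist → ¬declare_conflict)) is O(declare_conflict → escrow_checklist), and O(declare_conflict) is already established, so O(escrow_checklist).
Applying K to premise 7 (O(escrow_checklist → delete_claim)) and O(escrow_checklist) yields O(delete_claim).
Premises 3, 4, 5, 10 do not contribute to this derivation.
Thus O(delete_claim), which is F(¬delete_claim): ¬delete_claim is forbidden.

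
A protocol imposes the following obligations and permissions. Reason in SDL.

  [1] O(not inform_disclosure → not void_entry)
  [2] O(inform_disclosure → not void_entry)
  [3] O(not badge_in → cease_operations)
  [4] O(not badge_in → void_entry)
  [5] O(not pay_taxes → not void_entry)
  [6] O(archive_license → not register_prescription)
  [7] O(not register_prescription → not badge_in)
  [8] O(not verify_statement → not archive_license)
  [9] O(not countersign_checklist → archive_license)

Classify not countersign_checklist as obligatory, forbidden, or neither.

Premises 2 and 1 are O(inform_disclosure → not void_entry) and O(not inform_disclosure → not void_entry); every ideal world satisfies inform_disclosure or not inform_disclosure, so in either case not void_entry holds — hence O(not void_entry).
Premise 4, O(not badge_in → void_entry), contraposes to O(not void_entry → badge_in); with O(not void_entry) we get O(badge_in).
The contrapositive of premise 7 (O(not register_prescription → not badge_in)) is O(badge_in → register_prescription), and O(badge_in) is already established, so O(register_prescription).
Premise 6, O(archive_license → not register_prescription), contraposes to O(register_prescription → not archive_license); with O(register_prescription) we get O(not archive_license).
Premise 9, O(not countersign_checklist → archive_license), contraposes to O(not archive_license → countersign_checklist); with O(not archive_license) we get O(countersign_checklist).
Premises 3, 5, 8 do not contribute to this derivation.
Thus O(countersign_checklist), which is F(not countersign_checklist): not countersign_checklist is forbidden.

Forbidden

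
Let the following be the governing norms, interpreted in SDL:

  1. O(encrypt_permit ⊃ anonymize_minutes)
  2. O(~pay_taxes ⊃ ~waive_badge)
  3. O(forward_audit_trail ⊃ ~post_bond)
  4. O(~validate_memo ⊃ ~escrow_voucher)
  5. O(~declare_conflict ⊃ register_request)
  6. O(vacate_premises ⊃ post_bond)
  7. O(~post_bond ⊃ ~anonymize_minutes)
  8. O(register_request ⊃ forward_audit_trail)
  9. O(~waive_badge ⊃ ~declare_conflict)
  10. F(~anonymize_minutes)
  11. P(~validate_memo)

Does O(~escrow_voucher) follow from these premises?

No

Premise 4 is O(~validate_memo ⊃ ~escrow_voucher), but O(~validate_memo) is not derivable from the premises (the permission P(~validate_memo) asserts only ~O(validate_memo), not O(~validate_memo)), so it does not yield O(~escrow_voucher).
No other premise forces O(~escrow_voucher). An ideal world satisfying every premise can still have ~escrow_voucher false, so O(~escrow_voucher) is not derivable.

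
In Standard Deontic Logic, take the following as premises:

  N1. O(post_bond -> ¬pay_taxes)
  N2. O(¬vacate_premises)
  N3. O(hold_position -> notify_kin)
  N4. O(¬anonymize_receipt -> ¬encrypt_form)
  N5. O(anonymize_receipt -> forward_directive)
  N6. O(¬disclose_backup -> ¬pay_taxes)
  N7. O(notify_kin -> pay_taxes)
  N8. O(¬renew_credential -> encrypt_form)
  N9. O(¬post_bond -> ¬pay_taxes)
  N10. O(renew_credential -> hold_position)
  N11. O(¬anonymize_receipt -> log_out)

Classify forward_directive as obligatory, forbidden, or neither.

Premises 9 and 1 cover both cases: O(¬post_bond -> ¬pay_taxes) and O(post_bond -> ¬pay_taxes). Since ¬post_bond ∨ post_bond is a tautology, O(¬pay_taxes) follows.
Premise 7, O(notify_kin -> pay_taxes), contraposes to O(¬pay_taxes -> ¬notify_kin); with O(¬pay_taxes) we get O(¬notify_kin).
Premise 3 is O(hold_position -> notify_kin); contrapositively O(¬notify_kin -> ¬hold_position). Since O(¬notify_kin) holds, K gives O(¬hold_position).
Premise 10, O(renew_credential -> hold_position), contraposes to O(¬hold_position -> ¬renew_credential); with O(¬hold_position) we get O(¬renew_credential).
Premise 8 is O(¬renew_credential -> encrypt_form); since O(¬renew_credential), deontic closure gives O(encrypt_form).
The contrapositive of premise 4 (O(¬anonymize_receipt -> ¬encrypt_form)) is O(encrypt_form -> anonymize_receipt), and O(encrypt_form) is already established, so O(anonymize_receipt).
Premise 5 is O(anonymize_receipt -> forward_directive); since O(anonymize_receipt), deontic closure gives O(forward_directive).
Premises 2, 6, 11 do not contribute to this derivation.
Hence forward_directive is obligatory.

Obligatory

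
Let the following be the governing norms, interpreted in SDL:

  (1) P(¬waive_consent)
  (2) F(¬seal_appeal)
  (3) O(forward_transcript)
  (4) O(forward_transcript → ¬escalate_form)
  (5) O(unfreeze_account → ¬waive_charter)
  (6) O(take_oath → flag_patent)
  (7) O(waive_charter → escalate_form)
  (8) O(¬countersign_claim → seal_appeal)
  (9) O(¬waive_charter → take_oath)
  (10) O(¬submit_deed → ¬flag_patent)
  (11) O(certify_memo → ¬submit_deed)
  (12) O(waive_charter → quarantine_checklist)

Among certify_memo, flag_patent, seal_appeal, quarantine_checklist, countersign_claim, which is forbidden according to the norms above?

certify_memo

From premise 3 we have O(forward_transcript).
Applying K to premise 4 (O(forward_transcript → ¬escalate_form)) and O(forward_transcript) yields O(¬escalate_form).
Premise 7, O(waive_charter → escalate_form), contraposes to O(¬escalate_form → ¬waive_charter); with O(¬escalate_form) we get O(¬waive_charter).
From O(¬waive_charter) and premise 9, O(¬waive_charter → take_oath), we obtain O(take_oath).
From O(take_oath) and premise 6, O(take_oath → flag_patent), we obtain O(flag_patent).
The contrapositive of premise 10 (O(¬submit_deed → ¬flag_patent)) is O(flag_patent → submit_deed), and O(flag_patent) is already established, so O(submit_deed).
Premise 11, O(certify_memo → ¬submit_deed), contraposes to O(submit_deed → ¬certify_memo); with O(submit_deed) we get O(¬certify_memo).
So O(¬certify_memo) holds, i.e. certify_memo is forbidden. None of the other listed options is forbidden under the premises.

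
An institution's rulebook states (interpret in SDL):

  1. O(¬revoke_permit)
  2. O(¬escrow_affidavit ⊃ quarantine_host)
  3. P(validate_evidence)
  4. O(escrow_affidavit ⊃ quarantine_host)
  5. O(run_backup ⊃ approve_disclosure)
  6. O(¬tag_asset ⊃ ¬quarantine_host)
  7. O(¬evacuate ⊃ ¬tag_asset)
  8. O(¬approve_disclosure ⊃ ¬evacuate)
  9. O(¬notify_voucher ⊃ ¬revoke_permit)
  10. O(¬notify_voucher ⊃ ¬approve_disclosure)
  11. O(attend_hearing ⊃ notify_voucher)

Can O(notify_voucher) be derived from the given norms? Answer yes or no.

Premises 4 and 2 are O(escrow_affidavit ⊃ quarantine_host) and O(¬escrow_affidavit ⊃ quarantine_host); every ideal world satisfies escrow_affidavit or ¬escrow_affidavit, so in either case quarantine_host holds — hence O(quarantine_host).
Premise 6 is O(¬tag_asset ⊃ ¬quarantine_host); contrapositively O(quarantine_host ⊃ tag_asset). Since O(quarantine_host) holds, K gives O(tag_asset).
The contrapositive of premise 7 (O(¬evacuate ⊃ ¬tag_asset)) is O(tag_asset ⊃ evacuate), and O(tag_asset) is already established, so O(evacuate).
Premise 8, O(¬approve_disclosure ⊃ ¬evacuate), contraposes to O(evacuate ⊃ approve_disclosure); with O(evacuate) we get O(approve_disclosure).
Premise 10 is O(¬notify_voucher ⊃ ¬approve_disclosure); contrapositively O(approve_disclosure ⊃ notify_voucher). Since O(approve_disclosure) holds, K gives O(notify_voucher).
Premises 1, 3, 5, 9, 11 do not contribute to this derivation.
So O(notify_voucher) follows.

Yes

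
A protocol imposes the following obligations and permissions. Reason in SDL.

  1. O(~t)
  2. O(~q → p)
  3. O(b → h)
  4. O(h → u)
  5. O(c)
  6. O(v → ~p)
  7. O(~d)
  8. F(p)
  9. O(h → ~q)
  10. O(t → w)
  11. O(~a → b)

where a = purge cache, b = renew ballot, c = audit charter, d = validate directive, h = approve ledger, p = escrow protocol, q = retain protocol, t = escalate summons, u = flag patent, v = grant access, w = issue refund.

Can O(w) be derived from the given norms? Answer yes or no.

No

Premise 10 is O(t → w), but O(t) is not derivable from the premises, so it does not yield O(w).
No other premise forces O(w). An ideal world satisfying every premise can still have w false, so O(w) is not derivable.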